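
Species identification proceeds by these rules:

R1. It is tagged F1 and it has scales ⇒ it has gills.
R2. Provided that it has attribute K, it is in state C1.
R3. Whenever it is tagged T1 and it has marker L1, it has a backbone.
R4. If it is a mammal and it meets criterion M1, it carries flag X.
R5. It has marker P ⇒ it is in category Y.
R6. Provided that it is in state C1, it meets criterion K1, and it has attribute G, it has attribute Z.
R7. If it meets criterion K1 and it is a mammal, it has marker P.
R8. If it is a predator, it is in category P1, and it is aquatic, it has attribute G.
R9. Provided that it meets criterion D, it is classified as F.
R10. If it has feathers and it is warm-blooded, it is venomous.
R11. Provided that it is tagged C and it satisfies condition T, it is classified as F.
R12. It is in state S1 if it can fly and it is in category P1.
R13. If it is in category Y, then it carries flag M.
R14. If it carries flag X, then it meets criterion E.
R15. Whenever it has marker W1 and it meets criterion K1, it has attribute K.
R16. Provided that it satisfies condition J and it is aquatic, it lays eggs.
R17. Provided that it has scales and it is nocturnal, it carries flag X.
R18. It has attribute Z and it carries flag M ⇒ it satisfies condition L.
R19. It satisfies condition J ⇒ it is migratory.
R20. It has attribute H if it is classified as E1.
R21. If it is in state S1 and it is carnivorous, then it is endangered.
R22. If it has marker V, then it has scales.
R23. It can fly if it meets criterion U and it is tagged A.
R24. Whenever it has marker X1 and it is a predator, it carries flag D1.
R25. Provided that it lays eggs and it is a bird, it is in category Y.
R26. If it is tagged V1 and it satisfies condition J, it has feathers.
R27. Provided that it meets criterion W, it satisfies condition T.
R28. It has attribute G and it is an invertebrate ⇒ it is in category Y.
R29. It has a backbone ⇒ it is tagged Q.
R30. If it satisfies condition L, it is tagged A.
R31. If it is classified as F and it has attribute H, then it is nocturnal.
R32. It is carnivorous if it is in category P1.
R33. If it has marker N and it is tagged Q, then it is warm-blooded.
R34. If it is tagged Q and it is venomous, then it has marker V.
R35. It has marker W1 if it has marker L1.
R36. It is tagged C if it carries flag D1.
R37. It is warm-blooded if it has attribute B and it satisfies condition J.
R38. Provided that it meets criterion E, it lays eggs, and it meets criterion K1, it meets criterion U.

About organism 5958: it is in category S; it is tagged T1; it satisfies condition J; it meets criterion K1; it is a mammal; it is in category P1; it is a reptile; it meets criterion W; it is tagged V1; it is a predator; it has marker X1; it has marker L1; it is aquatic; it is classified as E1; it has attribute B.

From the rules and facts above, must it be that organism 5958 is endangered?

By R3 (it is tagged T1, it has marker L1): it has a backbone.
By R7 (it meets criterion K1, it is a mammal): it has marker P.
By R8 (it is a predator, it is in category P1, it is aquatic): it has attribute G.
By R16 (it satisfies condition J, it is aquatic): it lays eggs.
By R20 (it is classified as E1): it has attribute H.
By R24 (it has marker X1, it is a predator): it carries flag D1.
By R26 (it is tagged V1, it satisfies condition J): it has feathers.
By R27 (it meets criterion W): it satisfies condition T.
By R29 (it has a backbone): it is tagged Q.
By R32 (it is in category P1): it is carnivorous.
By R35 (it has marker L1): it has marker W1.
By R36 (it carries flag D1): it is tagged C.
By R37 (it has attribute B, it satisfies condition J): it is warm-blooded.
By R5 (it has marker P): it is in category Y.
By R10 (it has feathers, it is warm-blooded): it is venomous.
By R11 (it is tagged C, it satisfies condition T): it is classified as F.
By R13 (it is in category Y): it carries flag M.
By R15 (it has marker W1, it meets criterion K1): it has attribute K.
By R31 (it is classified as F, it has attribute H): it is nocturnal.
By R34 (it is tagged Q, it is venomous): it has marker V.
By R2 (it has attribute K): it is in state C1.
By R6 (it is in state C1, it meets criterion K1, it has attribute G): it has attribute Z.
By R18 (it has attribute Z, it carries flag M): it satisfies condition L.
By R22 (it has marker V): it has scales.
By R30 (it satisfies condition L): it is tagged A.
By R17 (it has scales, it is nocturnal): it carries flag X.
By R14 (it carries flag X): it meets criterion E.
By R38 (it meets criterion E, it lays eggs, it meets criterion K1): it meets criterion U.
By R23 (it meets criterion U, it is tagged A): it can fly.
By R12 (it can fly, it is in category P1): it is in state S1.
By R21 (it is in state S1, it is carnivorous): it is endangered.

Yes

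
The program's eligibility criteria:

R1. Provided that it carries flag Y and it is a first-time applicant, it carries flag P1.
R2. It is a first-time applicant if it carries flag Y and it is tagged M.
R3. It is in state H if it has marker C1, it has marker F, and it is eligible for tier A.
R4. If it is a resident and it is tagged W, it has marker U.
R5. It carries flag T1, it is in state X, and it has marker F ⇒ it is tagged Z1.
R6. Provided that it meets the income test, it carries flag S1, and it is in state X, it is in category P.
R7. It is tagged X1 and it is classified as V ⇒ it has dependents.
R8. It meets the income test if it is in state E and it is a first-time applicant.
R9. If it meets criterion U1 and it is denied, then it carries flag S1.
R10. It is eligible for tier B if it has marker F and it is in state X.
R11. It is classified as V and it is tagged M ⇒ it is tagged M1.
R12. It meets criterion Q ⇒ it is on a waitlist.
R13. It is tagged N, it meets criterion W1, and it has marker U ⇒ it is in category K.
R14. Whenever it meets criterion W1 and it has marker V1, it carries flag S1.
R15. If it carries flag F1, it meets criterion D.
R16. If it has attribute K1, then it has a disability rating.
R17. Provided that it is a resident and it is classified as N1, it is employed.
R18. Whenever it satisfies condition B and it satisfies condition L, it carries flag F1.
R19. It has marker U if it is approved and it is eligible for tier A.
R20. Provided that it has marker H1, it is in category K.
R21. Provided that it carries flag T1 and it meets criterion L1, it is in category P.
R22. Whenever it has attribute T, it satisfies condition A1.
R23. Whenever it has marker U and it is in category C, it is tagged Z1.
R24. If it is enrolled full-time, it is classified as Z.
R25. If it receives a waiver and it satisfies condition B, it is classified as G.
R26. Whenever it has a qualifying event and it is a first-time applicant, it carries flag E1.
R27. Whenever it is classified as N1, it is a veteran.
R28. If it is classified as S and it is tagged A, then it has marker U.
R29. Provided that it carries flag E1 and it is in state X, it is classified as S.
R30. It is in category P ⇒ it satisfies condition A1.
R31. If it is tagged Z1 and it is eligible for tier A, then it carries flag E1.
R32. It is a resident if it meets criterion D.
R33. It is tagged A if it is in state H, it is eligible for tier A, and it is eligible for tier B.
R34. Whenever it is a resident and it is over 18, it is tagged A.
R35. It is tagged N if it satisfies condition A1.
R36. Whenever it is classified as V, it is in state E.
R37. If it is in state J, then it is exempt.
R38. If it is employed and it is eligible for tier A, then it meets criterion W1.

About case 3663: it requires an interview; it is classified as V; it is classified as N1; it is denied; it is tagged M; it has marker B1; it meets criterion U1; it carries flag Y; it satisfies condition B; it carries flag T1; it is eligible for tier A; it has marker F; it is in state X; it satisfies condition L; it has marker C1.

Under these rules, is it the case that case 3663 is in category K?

Yes

By R2 (it carries flag Y, it is tagged M): it is a first-time applicant.
By R3 (it has marker C1, it has marker F, it is eligible for tier A): it is in state H.
By R5 (it carries flag T1, it is in state X, it has marker F): it is tagged Z1.
By R9 (it meets criterion U1, it is denied): it carries flag S1.
By R10 (it has marker F, it is in state X): it is eligible for tier B.
By R18 (it satisfies condition B, it satisfies condition L): it carries flag F1.
By R31 (it is tagged Z1, it is eligible for tier A): it carries flag E1.
By R33 (it is in state H, it is eligible for tier A, it is eligible for tier B): it is tagged A.
By R36 (it is classified as V): it is in state E.
By R8 (it is in state E, it is a first-time applicant): it meets the income test.
By R15 (it carries flag F1): it meets criterion D.
By R29 (it carries flag E1, it is in state X): it is classified as S.
By R32 (it meets criterion D): it is a resident.
By R6 (it meets the income test, it carries flag S1, it is in state X): it is in category P.
By R17 (it is a resident, it is classified as N1): it is employed.
By R28 (it is classified as S, it is tagged A): it has marker U.
By R30 (it is in category P): it satisfies condition A1.
By R35 (it satisfies condition A1): it is tagged N.
By R38 (it is employed, it is eligible for tier A): it meets criterion W1.
By R13 (it is tagged N, it meets criterion W1, it has marker U): it is in category K.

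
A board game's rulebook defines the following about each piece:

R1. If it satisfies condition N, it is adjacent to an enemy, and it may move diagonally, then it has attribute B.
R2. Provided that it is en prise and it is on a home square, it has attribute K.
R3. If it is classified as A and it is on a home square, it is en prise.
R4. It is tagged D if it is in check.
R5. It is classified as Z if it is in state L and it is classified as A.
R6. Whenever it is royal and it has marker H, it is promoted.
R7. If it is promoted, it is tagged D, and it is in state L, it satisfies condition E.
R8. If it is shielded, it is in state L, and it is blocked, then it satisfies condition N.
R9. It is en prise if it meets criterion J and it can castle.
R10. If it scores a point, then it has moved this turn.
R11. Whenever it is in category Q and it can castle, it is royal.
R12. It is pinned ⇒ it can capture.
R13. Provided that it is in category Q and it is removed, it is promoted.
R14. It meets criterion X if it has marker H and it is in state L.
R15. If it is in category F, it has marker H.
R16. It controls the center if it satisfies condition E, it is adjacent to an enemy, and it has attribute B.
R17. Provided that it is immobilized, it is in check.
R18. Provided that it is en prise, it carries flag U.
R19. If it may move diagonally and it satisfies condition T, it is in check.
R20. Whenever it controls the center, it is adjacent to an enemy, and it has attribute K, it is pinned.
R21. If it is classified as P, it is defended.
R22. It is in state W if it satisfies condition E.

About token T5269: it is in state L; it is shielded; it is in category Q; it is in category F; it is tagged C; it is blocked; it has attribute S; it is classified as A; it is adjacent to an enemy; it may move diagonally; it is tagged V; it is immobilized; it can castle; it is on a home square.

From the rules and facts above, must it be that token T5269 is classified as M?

Forward chaining from the given facts derives: is en prise, is classified as Z, satisfies condition N, is royal, has marker H, is in check, carries flag U, has attribute B, has attribute K, is tagged D, is promoted, satisfies condition E, meets criterion X, controls the center, is pinned, is in state W, can capture.
No rule has "it is classified as M" as its conclusion, and it is not among the given facts.

No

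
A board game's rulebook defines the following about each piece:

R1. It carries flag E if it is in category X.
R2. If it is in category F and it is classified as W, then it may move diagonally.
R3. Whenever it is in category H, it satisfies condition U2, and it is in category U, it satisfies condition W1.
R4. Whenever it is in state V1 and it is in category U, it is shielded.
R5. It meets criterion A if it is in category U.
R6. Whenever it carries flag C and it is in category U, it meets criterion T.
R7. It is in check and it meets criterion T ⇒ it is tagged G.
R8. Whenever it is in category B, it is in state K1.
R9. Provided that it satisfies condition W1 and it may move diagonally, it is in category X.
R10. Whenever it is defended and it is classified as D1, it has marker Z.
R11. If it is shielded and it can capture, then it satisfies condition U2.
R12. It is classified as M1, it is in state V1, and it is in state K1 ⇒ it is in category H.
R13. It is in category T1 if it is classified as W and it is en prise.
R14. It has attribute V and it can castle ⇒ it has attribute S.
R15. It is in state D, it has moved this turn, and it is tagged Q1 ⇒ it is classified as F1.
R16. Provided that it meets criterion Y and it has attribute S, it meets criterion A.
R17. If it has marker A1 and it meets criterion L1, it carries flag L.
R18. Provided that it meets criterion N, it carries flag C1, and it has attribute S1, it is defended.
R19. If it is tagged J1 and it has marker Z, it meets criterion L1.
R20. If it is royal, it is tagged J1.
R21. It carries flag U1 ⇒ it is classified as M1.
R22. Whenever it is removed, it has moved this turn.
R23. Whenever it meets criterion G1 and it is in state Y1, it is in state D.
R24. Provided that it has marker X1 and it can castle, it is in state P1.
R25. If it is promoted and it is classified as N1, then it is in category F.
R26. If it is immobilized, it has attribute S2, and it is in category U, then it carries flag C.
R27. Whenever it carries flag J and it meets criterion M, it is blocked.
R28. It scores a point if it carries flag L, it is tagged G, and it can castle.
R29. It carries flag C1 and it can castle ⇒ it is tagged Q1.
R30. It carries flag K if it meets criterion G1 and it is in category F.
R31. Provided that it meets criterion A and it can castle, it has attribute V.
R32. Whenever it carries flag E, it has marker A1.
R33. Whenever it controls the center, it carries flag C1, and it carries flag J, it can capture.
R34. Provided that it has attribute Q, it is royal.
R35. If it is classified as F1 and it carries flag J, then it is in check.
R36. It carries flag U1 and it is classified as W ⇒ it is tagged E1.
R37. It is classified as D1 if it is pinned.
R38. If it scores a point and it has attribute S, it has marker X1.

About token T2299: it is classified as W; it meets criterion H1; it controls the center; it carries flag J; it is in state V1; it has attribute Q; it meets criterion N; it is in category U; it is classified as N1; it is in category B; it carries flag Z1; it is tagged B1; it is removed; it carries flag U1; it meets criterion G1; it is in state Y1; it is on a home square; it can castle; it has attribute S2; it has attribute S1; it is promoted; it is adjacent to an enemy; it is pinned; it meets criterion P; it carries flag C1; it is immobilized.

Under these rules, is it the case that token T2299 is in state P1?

Yes

By R4 (it is in state V1, it is in category U): it is shielded.
By R5 (it is in category U): it meets criterion A.
By R8 (it is in category B): it is in state K1.
By R18 (it meets criterion N, it carries flag C1, it has attribute S1): it is defended.
By R21 (it carries flag U1): it is classified as M1.
By R22 (it is removed): it has moved this turn.
By R23 (it meets criterion G1, it is in state Y1): it is in state D.
By R25 (it is promoted, it is classified as N1): it is in category F.
By R26 (it is immobilized, it has attribute S2, it is in category U): it carries flag C.
By R29 (it carries flag C1, it can castle): it is tagged Q1.
By R31 (it meets criterion A, it can castle): it has attribute V.
By R33 (it controls the center, it carries flag C1, it carries flag J): it can capture.
By R34 (it has attribute Q): it is royal.
By R37 (it is pinned): it is classified as D1.
By R2 (it is in category F, it is classified as W): it may move diagonally.
By R6 (it carries flag C, it is in category U): it meets criterion T.
By R10 (it is defended, it is classified as D1): it has marker Z.
By R11 (it is shielded, it can capture): it satisfies condition U2.
By R12 (it is classified as M1, it is in state V1, it is in state K1): it is in category H.
By R14 (it has attribute V, it can castle): it has attribute S.
By R15 (it is in state D, it has moved this turn, it is tagged Q1): it is classified as F1.
By R20 (it is royal): it is tagged J1.
By R35 (it is classified as F1, it carries flag J): it is in check.
By R3 (it is in category H, it satisfies condition U2, it is in category U): it satisfies condition W1.
By R7 (it is in check, it meets criterion T): it is tagged G.
By R9 (it satisfies condition W1, it may move diagonally): it is in category X.
By R19 (it is tagged J1, it has marker Z): it meets criterion L1.
By R1 (it is in category X): it carries flag E.
By R32 (it carries flag E): it has marker A1.
By R17 (it has marker A1, it meets criterion L1): it carries flag L.
By R28 (it carries flag L, it is tagged G, it can castle): it scores a point.
By R38 (it scores a point, it has attribute S): it has marker X1.
By R24 (it has marker X1, it can castle): it is in state P1.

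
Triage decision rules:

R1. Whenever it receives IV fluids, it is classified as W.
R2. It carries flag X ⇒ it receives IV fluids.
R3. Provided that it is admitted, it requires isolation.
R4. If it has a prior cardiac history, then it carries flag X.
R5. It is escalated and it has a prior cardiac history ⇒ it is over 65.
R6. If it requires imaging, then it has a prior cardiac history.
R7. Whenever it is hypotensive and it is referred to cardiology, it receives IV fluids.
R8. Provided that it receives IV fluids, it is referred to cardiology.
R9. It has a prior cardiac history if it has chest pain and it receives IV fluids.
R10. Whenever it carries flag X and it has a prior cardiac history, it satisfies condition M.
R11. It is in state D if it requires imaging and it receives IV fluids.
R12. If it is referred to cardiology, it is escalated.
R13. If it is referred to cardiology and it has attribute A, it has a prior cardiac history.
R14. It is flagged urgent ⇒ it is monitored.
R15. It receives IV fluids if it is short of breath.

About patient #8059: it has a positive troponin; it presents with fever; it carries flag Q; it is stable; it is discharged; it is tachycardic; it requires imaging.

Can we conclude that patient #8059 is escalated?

By R6 (it requires imaging): it has a prior cardiac history.
By R4 (it has a prior cardiac history): it carries flag X.
By R2 (it carries flag X): it receives IV fluids.
By R8 (it receives IV fluids): it is referred to cardiology.
By R12 (it is referred to cardiology): it is escalated.

Yes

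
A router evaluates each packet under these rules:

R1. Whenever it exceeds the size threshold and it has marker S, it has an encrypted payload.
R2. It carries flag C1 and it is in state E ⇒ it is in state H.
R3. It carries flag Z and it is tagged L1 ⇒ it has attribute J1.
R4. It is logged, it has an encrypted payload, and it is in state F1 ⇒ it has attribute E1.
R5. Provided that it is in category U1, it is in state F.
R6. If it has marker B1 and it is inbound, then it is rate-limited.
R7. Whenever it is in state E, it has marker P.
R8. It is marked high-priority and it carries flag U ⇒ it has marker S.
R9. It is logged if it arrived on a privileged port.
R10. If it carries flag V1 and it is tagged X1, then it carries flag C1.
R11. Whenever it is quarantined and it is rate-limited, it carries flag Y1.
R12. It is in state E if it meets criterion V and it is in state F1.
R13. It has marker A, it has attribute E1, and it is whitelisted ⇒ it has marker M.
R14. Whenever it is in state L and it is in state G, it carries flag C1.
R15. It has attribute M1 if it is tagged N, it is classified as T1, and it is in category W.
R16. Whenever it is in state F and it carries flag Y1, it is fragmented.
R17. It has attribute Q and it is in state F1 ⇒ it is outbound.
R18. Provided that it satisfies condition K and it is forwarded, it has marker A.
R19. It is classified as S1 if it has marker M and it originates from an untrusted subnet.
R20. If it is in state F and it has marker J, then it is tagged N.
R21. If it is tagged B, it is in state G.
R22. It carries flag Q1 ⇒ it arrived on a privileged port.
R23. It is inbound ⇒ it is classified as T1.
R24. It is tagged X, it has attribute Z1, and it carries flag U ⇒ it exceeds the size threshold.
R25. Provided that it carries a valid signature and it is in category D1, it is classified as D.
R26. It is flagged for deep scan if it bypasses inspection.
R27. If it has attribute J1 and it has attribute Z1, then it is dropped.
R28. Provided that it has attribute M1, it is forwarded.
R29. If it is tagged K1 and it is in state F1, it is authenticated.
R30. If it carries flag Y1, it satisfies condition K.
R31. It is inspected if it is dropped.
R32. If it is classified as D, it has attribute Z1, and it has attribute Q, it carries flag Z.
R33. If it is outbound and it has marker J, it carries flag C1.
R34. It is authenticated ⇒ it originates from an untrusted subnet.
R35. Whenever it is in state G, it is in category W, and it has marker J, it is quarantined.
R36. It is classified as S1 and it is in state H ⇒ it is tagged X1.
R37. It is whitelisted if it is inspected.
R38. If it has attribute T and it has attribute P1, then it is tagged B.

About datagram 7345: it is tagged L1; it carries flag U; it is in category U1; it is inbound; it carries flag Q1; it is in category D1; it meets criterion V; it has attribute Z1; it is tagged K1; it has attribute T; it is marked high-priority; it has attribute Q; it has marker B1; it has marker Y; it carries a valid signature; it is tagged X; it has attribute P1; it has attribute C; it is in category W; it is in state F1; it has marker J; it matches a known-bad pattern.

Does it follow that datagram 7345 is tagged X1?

Yes

By R5 (it is in category U1): it is in state F.
By R6 (it has marker B1, it is inbound): it is rate-limited.
By R8 (it is marked high-priority, it carries flag U): it has marker S.
By R12 (it meets criterion V, it is in state F1): it is in state E.
By R17 (it has attribute Q, it is in state F1): it is outbound.
By R20 (it is in state F, it has marker J): it is tagged N.
By R22 (it carries flag Q1): it arrived on a privileged port.
By R23 (it is inbound): it is classified as T1.
By R24 (it is tagged X, it has attribute Z1, it carries flag U): it exceeds the size threshold.
By R25 (it carries a valid signature, it is in category D1): it is classified as D.
By R29 (it is tagged K1, it is in state F1): it is authenticated.
By R32 (it is classified as D, it has attribute Z1, it has attribute Q): it carries flag Z.
By R33 (it is outbound, it has marker J): it carries flag C1.
By R34 (it is authenticated): it originates from an untrusted subnet.
By R38 (it has attribute T, it has attribute P1): it is tagged B.
By R1 (it exceeds the size threshold, it has marker S): it has an encrypted payload.
By R2 (it carries flag C1, it is in state E): it is in state H.
By R3 (it carries flag Z, it is tagged L1): it has attribute J1.
By R9 (it arrived on a privileged port): it is logged.
By R15 (it is tagged N, it is classified as T1, it is in category W): it has attribute M1.
By R21 (it is tagged B): it is in state G.
By R27 (it has attribute J1, it has attribute Z1): it is dropped.
By R28 (it has attribute M1): it is forwarded.
By R31 (it is dropped): it is inspected.
By R35 (it is in state G, it is in category W, it has marker J): it is quarantined.
By R37 (it is inspected): it is whitelisted.
By R4 (it is logged, it has an encrypted payload, it is in state F1): it has attribute E1.
By R11 (it is quarantined, it is rate-limited): it carries flag Y1.
By R30 (it carries flag Y1): it satisfies condition K.
By R18 (it satisfies condition K, it is forwarded): it has marker A.
By R13 (it has marker A, it has attribute E1, it is whitelisted): it has marker M.
By R19 (it has marker M, it originates from an untrusted subnet): it is classified as S1.
By R36 (it is classified as S1, it is in state H): it is tagged X1.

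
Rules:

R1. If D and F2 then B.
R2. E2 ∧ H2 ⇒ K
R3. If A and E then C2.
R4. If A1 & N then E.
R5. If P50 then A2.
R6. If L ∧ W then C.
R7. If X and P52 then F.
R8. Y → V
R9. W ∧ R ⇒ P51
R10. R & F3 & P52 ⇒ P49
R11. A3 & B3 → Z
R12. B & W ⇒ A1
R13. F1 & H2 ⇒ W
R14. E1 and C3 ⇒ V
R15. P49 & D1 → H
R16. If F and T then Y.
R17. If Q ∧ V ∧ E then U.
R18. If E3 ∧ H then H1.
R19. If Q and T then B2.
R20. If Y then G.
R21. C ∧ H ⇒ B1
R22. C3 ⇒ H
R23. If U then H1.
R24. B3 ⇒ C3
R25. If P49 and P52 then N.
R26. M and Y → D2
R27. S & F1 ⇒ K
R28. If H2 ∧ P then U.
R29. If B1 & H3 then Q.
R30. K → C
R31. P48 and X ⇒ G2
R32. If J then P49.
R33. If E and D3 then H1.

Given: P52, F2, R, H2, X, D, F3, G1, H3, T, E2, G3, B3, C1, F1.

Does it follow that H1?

B  (by R1: D, F2)
K  (by R2: E2, H2)
F  (by R7: X, P52)
P49  (by R10: R, F3, P52)
W  (by R13: F1, H2)
Y  (by R16: F, T)
C3  (by R24: B3)
N  (by R25: P49, P52)
C  (by R30: K)
V  (by R8: Y)
A1  (by R12: B, W)
H  (by R22: C3)
E  (by R4: A1, N)
B1  (by R21: C, H)
Q  (by R29: B1, H3)
U  (by R17: Q, V, E)
H1  (by R23: U)

Yes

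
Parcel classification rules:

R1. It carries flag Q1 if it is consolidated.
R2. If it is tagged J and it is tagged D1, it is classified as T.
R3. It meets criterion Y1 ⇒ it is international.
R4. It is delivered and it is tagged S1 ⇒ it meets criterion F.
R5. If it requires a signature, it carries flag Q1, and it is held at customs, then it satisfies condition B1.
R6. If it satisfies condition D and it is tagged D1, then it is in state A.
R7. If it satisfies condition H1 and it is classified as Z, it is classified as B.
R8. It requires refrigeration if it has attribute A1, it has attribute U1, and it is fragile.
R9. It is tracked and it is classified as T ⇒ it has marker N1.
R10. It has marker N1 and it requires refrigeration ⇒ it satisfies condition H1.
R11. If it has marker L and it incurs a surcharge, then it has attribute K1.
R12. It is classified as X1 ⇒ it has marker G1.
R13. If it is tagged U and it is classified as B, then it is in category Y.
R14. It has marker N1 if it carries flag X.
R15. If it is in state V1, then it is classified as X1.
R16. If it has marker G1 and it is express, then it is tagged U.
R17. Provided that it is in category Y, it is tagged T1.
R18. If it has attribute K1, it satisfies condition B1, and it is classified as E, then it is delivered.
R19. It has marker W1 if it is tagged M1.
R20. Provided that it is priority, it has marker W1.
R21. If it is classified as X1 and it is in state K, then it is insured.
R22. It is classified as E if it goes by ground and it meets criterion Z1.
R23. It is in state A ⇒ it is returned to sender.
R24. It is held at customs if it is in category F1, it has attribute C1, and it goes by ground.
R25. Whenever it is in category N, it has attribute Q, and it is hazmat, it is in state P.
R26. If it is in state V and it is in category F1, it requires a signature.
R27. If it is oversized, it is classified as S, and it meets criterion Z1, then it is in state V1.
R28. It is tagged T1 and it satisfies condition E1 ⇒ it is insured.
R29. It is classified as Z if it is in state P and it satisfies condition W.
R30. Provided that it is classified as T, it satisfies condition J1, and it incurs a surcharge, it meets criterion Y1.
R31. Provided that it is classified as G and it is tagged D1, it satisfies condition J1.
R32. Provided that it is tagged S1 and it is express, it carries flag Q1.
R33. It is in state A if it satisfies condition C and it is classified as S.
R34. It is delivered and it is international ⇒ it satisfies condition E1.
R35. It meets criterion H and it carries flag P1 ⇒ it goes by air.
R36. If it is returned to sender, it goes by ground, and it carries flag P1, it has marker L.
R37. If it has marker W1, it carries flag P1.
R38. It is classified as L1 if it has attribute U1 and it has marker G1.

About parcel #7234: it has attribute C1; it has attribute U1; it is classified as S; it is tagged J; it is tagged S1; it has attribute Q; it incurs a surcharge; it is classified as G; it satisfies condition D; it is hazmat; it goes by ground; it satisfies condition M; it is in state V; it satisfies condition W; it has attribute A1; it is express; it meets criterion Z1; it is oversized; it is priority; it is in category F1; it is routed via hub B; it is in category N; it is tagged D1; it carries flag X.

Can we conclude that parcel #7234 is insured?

Forward chaining from the given facts derives: is classified as T, is in state A, has marker N1, has marker W1, is classified as E, is returned to sender, is held at customs, is in state P, requires a signature, is in state V1, is classified as Z, satisfies condition J1, carries flag Q1, carries flag P1, satisfies condition B1, is classified as X1, meets criterion Y1, has marker L, is international, has attribute K1, has marker G1, is tagged U, is delivered, satisfies condition E1, is classified as L1, meets criterion F.
Rules concluding "it is insured": R21 needs "it is in state K"; R28 needs "it is tagged T1" — none of these are established.

No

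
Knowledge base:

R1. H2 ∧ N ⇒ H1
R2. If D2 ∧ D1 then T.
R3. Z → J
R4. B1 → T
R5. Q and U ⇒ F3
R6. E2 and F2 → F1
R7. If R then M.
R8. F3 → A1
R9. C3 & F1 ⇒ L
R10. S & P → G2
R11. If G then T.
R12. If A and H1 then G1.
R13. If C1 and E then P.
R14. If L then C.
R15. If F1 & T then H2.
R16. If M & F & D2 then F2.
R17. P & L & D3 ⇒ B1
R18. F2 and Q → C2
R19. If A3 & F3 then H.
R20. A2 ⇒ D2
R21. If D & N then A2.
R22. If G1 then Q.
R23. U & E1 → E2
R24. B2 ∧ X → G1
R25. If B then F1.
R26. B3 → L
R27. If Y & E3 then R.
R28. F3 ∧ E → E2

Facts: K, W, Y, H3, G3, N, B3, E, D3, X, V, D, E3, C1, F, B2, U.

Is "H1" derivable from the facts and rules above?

P  (by R13: C1, E)
A2  (by R21: D, N)
G1  (by R24: B2, X)
L  (by R26: B3)
R  (by R27: Y, E3)
M  (by R7: R)
B1  (by R17: P, L, D3)
D2  (by R20: A2)
Q  (by R22: G1)
T  (by R4: B1)
F3  (by R5: Q, U)
F2  (by R16: M, F, D2)
E2  (by R28: F3, E)
F1  (by R6: E2, F2)
H2  (by R15: F1, T)
H1  (by R1: H2, N)

Yes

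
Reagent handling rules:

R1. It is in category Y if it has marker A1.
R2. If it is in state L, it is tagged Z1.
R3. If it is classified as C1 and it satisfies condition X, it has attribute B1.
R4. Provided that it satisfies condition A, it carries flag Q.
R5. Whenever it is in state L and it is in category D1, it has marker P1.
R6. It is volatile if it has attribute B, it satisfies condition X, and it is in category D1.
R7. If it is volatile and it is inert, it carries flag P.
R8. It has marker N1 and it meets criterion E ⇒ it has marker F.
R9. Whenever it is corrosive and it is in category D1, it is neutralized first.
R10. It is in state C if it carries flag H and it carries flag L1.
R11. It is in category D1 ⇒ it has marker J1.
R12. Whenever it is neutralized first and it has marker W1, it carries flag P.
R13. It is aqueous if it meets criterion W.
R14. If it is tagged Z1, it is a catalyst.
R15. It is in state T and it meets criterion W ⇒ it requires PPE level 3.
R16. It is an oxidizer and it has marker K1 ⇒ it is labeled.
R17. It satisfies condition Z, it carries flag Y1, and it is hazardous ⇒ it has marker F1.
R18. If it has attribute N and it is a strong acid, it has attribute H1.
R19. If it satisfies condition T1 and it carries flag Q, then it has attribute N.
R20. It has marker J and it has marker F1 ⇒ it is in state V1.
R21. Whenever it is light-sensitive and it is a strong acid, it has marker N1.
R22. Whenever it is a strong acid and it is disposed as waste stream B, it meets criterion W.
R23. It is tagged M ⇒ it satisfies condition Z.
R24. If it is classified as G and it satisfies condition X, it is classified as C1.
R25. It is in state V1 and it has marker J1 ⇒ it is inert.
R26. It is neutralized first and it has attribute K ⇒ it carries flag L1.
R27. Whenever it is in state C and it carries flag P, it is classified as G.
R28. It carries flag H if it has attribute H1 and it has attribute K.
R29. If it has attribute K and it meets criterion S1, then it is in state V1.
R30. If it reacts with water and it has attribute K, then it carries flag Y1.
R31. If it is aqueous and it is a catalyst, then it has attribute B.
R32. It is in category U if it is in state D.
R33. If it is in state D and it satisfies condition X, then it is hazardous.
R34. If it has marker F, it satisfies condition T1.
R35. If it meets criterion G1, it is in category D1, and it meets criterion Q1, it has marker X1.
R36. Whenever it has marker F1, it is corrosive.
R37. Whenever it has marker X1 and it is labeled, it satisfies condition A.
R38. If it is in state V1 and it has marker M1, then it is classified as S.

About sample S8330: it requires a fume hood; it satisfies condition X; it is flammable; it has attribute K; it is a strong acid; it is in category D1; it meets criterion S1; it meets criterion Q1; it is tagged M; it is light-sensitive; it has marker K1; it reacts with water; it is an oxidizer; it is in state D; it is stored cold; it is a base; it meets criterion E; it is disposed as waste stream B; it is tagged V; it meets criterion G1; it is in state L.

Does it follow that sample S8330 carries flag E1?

No

Forward chaining from the given facts derives: is tagged Z1, has marker P1, has marker J1, is a catalyst, is labeled, has marker N1, meets criterion W, satisfies condition Z, is in state V1, carries flag Y1, is in category U, is hazardous, has marker X1, satisfies condition A, carries flag Q, has marker F, is aqueous, has marker F1, is inert, has attribute B, satisfies condition T1, is corrosive, is volatile, carries flag P, is neutralized first, has attribute N, carries flag L1, has attribute H1, carries flag H, is in state C, is classified as G, is classified as C1, has attribute B1.
No rule has "it carries flag E1" as its conclusion, and it is not among the given facts.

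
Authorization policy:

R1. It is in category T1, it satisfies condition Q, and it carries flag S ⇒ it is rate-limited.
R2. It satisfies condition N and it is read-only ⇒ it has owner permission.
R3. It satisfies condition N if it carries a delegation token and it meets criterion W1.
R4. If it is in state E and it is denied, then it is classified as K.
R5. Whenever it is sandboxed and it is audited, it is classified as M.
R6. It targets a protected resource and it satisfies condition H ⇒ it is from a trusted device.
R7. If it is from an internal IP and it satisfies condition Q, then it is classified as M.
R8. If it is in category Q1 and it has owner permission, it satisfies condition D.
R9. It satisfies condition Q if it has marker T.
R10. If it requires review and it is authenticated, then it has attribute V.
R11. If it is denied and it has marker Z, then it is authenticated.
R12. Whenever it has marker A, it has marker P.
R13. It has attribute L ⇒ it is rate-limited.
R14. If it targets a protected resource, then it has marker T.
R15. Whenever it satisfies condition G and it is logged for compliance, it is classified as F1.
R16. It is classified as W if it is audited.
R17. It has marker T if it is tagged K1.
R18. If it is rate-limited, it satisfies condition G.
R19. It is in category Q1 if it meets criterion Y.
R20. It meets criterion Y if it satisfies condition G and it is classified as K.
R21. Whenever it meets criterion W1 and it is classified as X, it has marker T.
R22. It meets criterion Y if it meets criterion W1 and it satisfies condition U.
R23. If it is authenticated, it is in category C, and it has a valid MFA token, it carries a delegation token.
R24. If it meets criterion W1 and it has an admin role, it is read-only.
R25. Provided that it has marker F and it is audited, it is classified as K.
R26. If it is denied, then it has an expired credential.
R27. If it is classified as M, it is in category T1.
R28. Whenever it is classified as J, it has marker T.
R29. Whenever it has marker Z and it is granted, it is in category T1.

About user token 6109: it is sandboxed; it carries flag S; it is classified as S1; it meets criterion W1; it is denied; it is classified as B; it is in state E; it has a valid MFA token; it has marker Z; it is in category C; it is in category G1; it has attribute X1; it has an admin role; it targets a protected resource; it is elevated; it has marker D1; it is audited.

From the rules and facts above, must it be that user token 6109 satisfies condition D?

By R4 (it is in state E, it is denied): it is classified as K.
By R5 (it is sandboxed, it is audited): it is classified as M.
By R11 (it is denied, it has marker Z): it is authenticated.
By R14 (it targets a protected resource): it has marker T.
By R23 (it is authenticated, it is in category C, it has a valid MFA token): it carries a delegation token.
By R24 (it meets criterion W1, it has an admin role): it is read-only.
By R27 (it is classified as M): it is in category T1.
By R3 (it carries a delegation token, it meets criterion W1): it satisfies condition N.
By R9 (it has marker T): it satisfies condition Q.
By R1 (it is in category T1, it satisfies condition Q, it carries flag S): it is rate-limited.
By R2 (it satisfies condition N, it is read-only): it has owner permission.
By R18 (it is rate-limited): it satisfies condition G.
By R20 (it satisfies condition G, it is classified as K): it meets criterion Y.
By R19 (it meets criterion Y): it is in category Q1.
By R8 (it is in category Q1, it has owner permission): it satisfies condition D.

Yes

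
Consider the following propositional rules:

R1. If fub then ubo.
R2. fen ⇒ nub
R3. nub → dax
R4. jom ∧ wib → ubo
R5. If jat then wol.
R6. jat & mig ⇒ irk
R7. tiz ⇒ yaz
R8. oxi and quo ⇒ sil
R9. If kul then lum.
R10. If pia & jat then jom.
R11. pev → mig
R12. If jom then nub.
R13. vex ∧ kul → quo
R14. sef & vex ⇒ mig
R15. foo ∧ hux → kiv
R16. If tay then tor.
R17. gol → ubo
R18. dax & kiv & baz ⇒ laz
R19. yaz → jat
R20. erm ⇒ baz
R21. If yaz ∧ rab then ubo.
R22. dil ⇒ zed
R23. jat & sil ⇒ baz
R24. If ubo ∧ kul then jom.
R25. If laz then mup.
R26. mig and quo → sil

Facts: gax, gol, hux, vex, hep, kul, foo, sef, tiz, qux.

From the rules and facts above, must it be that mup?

Yes

yaz  (by R7: tiz)
quo  (by R13: vex, kul)
mig  (by R14: sef, vex)
kiv  (by R15: foo, hux)
ubo  (by R17: gol)
jat  (by R19: yaz)
jom  (by R24: ubo, kul)
sil  (by R26: mig, quo)
nub  (by R12: jom)
baz  (by R23: jat, sil)
dax  (by R3: nub)
laz  (by R18: dax, kiv, baz)
mup  (by R25: laz)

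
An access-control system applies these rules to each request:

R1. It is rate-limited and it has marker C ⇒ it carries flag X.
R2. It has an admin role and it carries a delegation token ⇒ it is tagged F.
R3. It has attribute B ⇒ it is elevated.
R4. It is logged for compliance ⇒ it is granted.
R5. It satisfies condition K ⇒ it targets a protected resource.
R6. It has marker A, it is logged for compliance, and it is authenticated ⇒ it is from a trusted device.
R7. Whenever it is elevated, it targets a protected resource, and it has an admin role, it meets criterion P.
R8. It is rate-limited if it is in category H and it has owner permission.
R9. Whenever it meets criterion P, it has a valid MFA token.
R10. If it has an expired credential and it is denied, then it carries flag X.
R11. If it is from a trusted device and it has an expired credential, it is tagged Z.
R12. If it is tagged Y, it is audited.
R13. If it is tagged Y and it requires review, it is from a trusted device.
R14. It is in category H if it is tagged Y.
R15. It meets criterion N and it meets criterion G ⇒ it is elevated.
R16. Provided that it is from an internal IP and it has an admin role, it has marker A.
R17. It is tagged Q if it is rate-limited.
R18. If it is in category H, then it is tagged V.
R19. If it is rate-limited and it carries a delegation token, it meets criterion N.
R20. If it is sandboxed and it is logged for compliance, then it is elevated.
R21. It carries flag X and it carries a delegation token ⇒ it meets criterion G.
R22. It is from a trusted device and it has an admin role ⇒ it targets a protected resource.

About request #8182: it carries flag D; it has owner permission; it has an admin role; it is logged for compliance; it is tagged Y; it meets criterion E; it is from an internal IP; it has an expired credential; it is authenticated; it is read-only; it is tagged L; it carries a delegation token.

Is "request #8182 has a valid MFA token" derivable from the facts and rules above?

No

Forward chaining from the given facts derives: is tagged F, is granted, is audited, is in category H, has marker A, is tagged V, is from a trusted device, is rate-limited, is tagged Z, is tagged Q, meets criterion N, targets a protected resource.
The only rule concluding "it has a valid MFA token" is R9, which needs "it meets criterion P"; that is never established.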